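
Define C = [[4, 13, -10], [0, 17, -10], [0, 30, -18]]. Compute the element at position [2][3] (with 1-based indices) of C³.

-70

Characteristic polynomial: r^3 - 3r^2 - 10r + 24 = (r - 4)(r - 2)(r + 3), so the eigenvalues are -3, 2, 4.
r=-3: eigenvector (1, 1, 2).
r=4: eigenvector (1, 0, 0).
r=2: eigenvector (-2, -2, -3).
P = [[1, 1, -2], [1, 0, -2], [2, 0, -3]], D = diag(-3, 4, 2), P⁻¹ = [[0, -3, 2], [1, -1, 0], [0, -2, 1]].
C³ = P·diag(-27, 64, 8)·P⁻¹ = [[64, 49, -70], [0, 113, -70], [0, 210, -132]].
The requested entry is -70.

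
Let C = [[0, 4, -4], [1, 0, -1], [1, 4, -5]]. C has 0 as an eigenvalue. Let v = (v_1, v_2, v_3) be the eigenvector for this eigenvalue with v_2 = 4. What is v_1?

C = [[0, 4, -4], [1, 0, -1], [1, 4, -5]].
Solving (C)v = 0 gives the eigenspace spanned by (4, 4, 4).
With v_2 = 4, v = (4, 4, 4), so v_1 = 4.

4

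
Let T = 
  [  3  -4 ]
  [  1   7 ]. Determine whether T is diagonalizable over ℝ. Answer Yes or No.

No

Characteristic polynomial: p(s) = s^2 - 10s + 25 = (s - 5)^2.
s = 5 has algebraic multiplicity 2; rank(T − 5I) = 1, so geometric multiplicity = 1.
Geometric multiplicity < algebraic multiplicity, so T is not diagonalizable.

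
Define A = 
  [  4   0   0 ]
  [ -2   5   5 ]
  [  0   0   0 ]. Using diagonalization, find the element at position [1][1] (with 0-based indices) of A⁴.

625

Characteristic polynomial: t^3 - 9t^2 + 20t = t(t - 5)(t - 4), so the eigenvalues are 0, 4, 5.
t=4: eigenvector (1, 2, 0).
t=0: eigenvector (0, -1, 1).
t=5: eigenvector (0, 1, 0).
P = [[1, 0, 0], [2, -1, 1], [0, 1, 0]], D = diag(4, 0, 5), P⁻¹ = [[1, 0, 0], [0, 0, 1], [-2, 1, 1]].
A⁴ = P·diag(256, 0, 625)·P⁻¹ = [[256, 0, 0], [-738, 625, 625], [0, 0, 0]].
The requested entry is 625.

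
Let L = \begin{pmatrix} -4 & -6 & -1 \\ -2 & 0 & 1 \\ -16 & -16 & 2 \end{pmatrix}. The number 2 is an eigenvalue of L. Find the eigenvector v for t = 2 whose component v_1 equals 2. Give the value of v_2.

L − 2I = [[-6, -6, -1], [-2, -2, 1], [-16, -16, 0]].
Solving (L − 2I)v = 0 gives the eigenspace spanned by (2, -2, 0).
With v_1 = 2, v = (2, -2, 0), so v_2 = -2.

-2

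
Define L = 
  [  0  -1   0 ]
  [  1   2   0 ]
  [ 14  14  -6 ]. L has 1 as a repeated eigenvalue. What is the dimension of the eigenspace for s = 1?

L − 1I = [[-1, -1, 0], [1, 1, 0], [14, 14, -7]].
This matrix has rank 2, so its null space has dimension 3 − 2 = 1.

1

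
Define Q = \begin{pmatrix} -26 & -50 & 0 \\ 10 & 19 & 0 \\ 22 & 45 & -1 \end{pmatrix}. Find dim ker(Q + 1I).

1

Q + 1I = [[-25, -50, 0], [10, 20, 0], [22, 45, 0]].
This matrix has rank 2, so its null space has dimension 3 − 2 = 1.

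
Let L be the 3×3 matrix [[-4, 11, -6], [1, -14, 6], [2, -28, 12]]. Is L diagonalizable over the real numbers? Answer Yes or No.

No

Characteristic polynomial: p(μ) = μ^3 + 6μ^2 + 9μ = μ(μ + 3)^2.
μ = -3 has algebraic multiplicity 2; rank(L + 3I) = 2, so geometric multiplicity = 1.
Geometric multiplicity < algebraic multiplicity, so L is not diagonalizable.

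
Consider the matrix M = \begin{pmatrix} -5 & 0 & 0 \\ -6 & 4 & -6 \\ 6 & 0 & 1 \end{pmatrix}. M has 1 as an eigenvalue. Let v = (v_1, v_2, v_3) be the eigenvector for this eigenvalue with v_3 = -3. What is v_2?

M − 1I = [[-6, 0, 0], [-6, 3, -6], [6, 0, 0]].
Solving (M − 1I)v = 0 gives the eigenspace spanned by (0, -6, -3).
With v_3 = -3, v = (0, -6, -3), so v_2 = -6.

-6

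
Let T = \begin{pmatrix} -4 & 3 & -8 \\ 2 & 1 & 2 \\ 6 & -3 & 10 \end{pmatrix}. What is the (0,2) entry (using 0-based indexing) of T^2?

-42

Characteristic polynomial: r^3 - 7r^2 + 14r - 8 = (r - 4)(r - 2)(r - 1), so the eigenvalues are 1, 2, 4.
r=2: eigenvector (1, 2, 0).
r=1: eigenvector (-1, 1, 1).
r=4: eigenvector (-1, 0, 1).
P = [[1, -1, -1], [2, 1, 0], [0, 1, 1]], D = diag(2, 1, 4), P⁻¹ = [[1, 0, 1], [-2, 1, -2], [2, -1, 3]].
T² = P·diag(4, 1, 16)·P⁻¹ = [[-26, 15, -42], [6, 1, 6], [30, -15, 46]].
The requested entry is -42.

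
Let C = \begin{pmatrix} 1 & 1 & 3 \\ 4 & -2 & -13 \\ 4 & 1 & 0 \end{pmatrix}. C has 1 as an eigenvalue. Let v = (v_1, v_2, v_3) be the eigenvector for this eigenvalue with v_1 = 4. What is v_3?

C − 1I = [[0, 1, 3], [4, -3, -13], [4, 1, -1]].
Solving (C − 1I)v = 0 gives the eigenspace spanned by (4, -12, 4).
With v_1 = 4, v = (4, -12, 4), so v_3 = 4.

4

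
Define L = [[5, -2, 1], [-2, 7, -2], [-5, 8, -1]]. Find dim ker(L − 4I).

1

L − 4I = [[1, -2, 1], [-2, 3, -2], [-5, 8, -5]].
This matrix has rank 2, so its null space has dimension 3 − 2 = 1.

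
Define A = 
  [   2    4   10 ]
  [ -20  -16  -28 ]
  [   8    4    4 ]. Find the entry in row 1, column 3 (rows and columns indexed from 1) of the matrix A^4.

-1552

Characteristic polynomial: r^3 + 10r^2 + 24r = r(r + 4)(r + 6), so the eigenvalues are -6, -4, 0.
r=-6: eigenvector (1, -2, 0).
r=0: eigenvector (1, -3, 1).
r=-4: eigenvector (1, -4, 1).
P = [[1, 1, 1], [-2, -3, -4], [0, 1, 1]], D = diag(-6, 0, -4), P⁻¹ = [[1, 0, -1], [2, 1, 2], [-2, -1, -1]].
A⁴ = P·diag(1296, 0, 256)·P⁻¹ = [[784, -256, -1552], [-544, 1024, 3616], [-512, -256, -256]].
The requested entry is -1552.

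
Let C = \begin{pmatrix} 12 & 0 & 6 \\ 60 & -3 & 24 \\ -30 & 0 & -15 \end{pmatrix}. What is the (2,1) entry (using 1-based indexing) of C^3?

540

Characteristic polynomial: r^3 + 6r^2 + 9r = r(r + 3)^2, so the eigenvalues are -3, -3, 0.
r=0: eigenvector (1, 4, -2).
r=-3: eigenvector (0, 1, 0).
r=-3: eigenvector (-2, -8, 5).
P = [[1, 0, -2], [4, 1, -8], [-2, 0, 5]], D = diag(0, -3, -3), P⁻¹ = [[5, 0, 2], [-4, 1, 0], [2, 0, 1]].
C³ = P·diag(0, -27, -27)·P⁻¹ = [[108, 0, 54], [540, -27, 216], [-270, 0, -135]].
The requested entry is 540.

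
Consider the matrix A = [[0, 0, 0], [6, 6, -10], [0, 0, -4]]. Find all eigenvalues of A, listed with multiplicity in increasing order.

Characteristic polynomial: p(s) = s^3 - 2s^2 - 24s = s(s - 6)(s + 4).
Roots (with multiplicity): -4, 0, 6.

-4, 0, 6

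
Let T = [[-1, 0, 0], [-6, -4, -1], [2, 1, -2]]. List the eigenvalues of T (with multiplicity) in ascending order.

-3, -3, -1

Characteristic polynomial: p(μ) = μ^3 + 7μ^2 + 15μ + 9 = (μ + 1)(μ + 3)^2.
Roots (with multiplicity): -3, -3, -1.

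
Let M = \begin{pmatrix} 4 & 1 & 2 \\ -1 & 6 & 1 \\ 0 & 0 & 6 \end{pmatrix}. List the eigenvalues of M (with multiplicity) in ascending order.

Characteristic polynomial: p(r) = r^3 - 16r^2 + 85r - 150 = (r - 6)(r - 5)^2.
Roots (with multiplicity): 5, 5, 6.

5, 5, 6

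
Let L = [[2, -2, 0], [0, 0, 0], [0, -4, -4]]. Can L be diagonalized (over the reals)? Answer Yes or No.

Characteristic polynomial: p(r) = r^3 + 2r^2 - 8r = r(r - 2)(r + 4).
All 3 eigenvalues are distinct, so L is diagonalizable.

Yes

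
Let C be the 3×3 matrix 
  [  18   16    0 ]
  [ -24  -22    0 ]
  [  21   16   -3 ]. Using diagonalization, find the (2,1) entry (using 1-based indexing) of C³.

Characteristic polynomial: t^3 + 7t^2 - 36 = (t - 2)(t + 3)(t + 6), so the eigenvalues are -6, -3, 2.
t=-6: eigenvector (-2, 3, -2).
t=2: eigenvector (-1, 1, -1).
t=-3: eigenvector (0, 0, 1).
P = [[-2, -1, 0], [3, 1, 0], [-2, -1, 1]], D = diag(-6, 2, -3), P⁻¹ = [[1, 1, 0], [-3, -2, 0], [-1, 0, 1]].
C³ = P·diag(-216, 8, -27)·P⁻¹ = [[456, 448, 0], [-672, -664, 0], [483, 448, -27]].
The requested entry is -672.

-672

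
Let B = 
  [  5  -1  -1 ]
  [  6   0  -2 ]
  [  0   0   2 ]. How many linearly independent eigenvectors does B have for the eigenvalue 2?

B − 2I = [[3, -1, -1], [6, -2, -2], [0, 0, 0]].
This matrix has rank 1, so its null space has dimension 3 − 1 = 2.

2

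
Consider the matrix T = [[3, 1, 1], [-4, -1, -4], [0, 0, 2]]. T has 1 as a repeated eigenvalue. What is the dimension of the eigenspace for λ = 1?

T − 1I = [[2, 1, 1], [-4, -2, -4], [0, 0, 1]].
This matrix has rank 2, so its null space has dimension 3 − 2 = 1.

1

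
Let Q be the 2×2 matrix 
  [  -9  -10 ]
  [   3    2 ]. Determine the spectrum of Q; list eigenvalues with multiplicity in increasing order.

-4, -3

Characteristic polynomial: p(μ) = μ^2 + 7μ + 12 = (μ + 3)(μ + 4).
Roots (with multiplicity): -4, -3.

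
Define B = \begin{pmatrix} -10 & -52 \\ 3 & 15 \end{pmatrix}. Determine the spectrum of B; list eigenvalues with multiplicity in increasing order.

2, 3

Characteristic polynomial: p(t) = t^2 - 5t + 6 = (t - 3)(t - 2).
Roots (with multiplicity): 2, 3.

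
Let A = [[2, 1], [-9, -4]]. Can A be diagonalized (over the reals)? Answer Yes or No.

Characteristic polynomial: p(r) = r^2 + 2r + 1 = (r + 1)^2.
r = -1 has algebraic multiplicity 2; rank(A + 1I) = 1, so geometric multiplicity = 1.
Geometric multiplicity < algebraic multiplicity, so A is not diagonalizable.

No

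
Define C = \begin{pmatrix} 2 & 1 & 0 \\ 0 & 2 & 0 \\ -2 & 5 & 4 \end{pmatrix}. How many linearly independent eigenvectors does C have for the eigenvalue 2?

C − 2I = [[0, 1, 0], [0, 0, 0], [-2, 5, 2]].
This matrix has rank 2, so its null space has dimension 3 − 2 = 1.

1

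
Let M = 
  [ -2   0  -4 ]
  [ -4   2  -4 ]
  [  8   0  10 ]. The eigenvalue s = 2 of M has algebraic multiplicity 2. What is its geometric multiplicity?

M − 2I = [[-4, 0, -4], [-4, 0, -4], [8, 0, 8]].
This matrix has rank 1, so its null space has dimension 3 − 1 = 2.

2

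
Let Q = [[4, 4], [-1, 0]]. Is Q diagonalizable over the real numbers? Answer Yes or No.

Characteristic polynomial: p(r) = r^2 - 4r + 4 = (r - 2)^2.
r = 2 has algebraic multiplicity 2; rank(Q − 2I) = 1, so geometric multiplicity = 1.
Geometric multiplicity < algebraic multiplicity, so Q is not diagonalizable.

No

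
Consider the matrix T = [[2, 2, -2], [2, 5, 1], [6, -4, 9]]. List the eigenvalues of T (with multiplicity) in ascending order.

5, 5, 6

Characteristic polynomial: p(s) = s^3 - 16s^2 + 85s - 150 = (s - 6)(s - 5)^2.
Roots (with multiplicity): 5, 5, 6.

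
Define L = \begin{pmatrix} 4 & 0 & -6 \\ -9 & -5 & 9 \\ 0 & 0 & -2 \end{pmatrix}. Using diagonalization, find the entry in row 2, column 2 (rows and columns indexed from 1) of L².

25

Characteristic polynomial: r^3 + 3r^2 - 18r - 40 = (r - 4)(r + 2)(r + 5), so the eigenvalues are -5, -2, 4.
r=-5: eigenvector (0, 1, 0).
r=4: eigenvector (1, -1, 0).
r=-2: eigenvector (1, 0, 1).
P = [[0, 1, 1], [1, -1, 0], [0, 0, 1]], D = diag(-5, 4, -2), P⁻¹ = [[1, 1, -1], [1, 0, -1], [0, 0, 1]].
L² = P·diag(25, 16, 4)·P⁻¹ = [[16, 0, -12], [9, 25, -9], [0, 0, 4]].
The requested entry is 25.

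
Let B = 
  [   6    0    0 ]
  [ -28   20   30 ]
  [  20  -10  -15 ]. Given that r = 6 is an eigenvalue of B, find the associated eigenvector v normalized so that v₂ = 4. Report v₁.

B − 6I = [[0, 0, 0], [-28, 14, 30], [20, -10, -21]].
Solving (B − 6I)v = 0 gives the eigenspace spanned by (2, 4, 0).
With v₂ = 4, v = (2, 4, 0), so v₁ = 2.

2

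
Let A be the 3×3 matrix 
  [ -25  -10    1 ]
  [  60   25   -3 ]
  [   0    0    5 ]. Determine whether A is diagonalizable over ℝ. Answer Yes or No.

Characteristic polynomial: p(s) = s^3 - 5s^2 - 25s + 125 = (s - 5)^2(s + 5).
s = 5 has algebraic multiplicity 2; rank(A − 5I) = 2, so geometric multiplicity = 1.
Geometric multiplicity < algebraic multiplicity, so A is not diagonalizable.

No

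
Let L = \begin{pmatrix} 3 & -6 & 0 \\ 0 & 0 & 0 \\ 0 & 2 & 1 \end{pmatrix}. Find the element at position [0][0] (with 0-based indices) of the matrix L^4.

81

Characteristic polynomial: t^3 - 4t^2 + 3t = t(t - 3)(t - 1), so the eigenvalues are 0, 1, 3.
t=3: eigenvector (1, 0, 0).
t=0: eigenvector (2, 1, -2).
t=1: eigenvector (0, 0, 1).
P = [[1, 2, 0], [0, 1, 0], [0, -2, 1]], D = diag(3, 0, 1), P⁻¹ = [[1, -2, 0], [0, 1, 0], [0, 2, 1]].
L⁴ = P·diag(81, 0, 1)·P⁻¹ = [[81, -162, 0], [0, 0, 0], [0, 2, 1]].
The requested entry is 81.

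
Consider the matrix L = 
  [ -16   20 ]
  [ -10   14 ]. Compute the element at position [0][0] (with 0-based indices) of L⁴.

2336

Characteristic polynomial: λ^2 + 2λ - 24 = (λ - 4)(λ + 6), so the eigenvalues are -6, 4.
λ=4: eigenvector (-1, -1).
λ=-6: eigenvector (2, 1).
P = [[-1, 2], [-1, 1]], D = diag(4, -6), P⁻¹ = [[1, -2], [1, -1]].
L⁴ = P·diag(256, 1296)·P⁻¹ = [[2336, -2080], [1040, -784]].
The requested entry is 2336.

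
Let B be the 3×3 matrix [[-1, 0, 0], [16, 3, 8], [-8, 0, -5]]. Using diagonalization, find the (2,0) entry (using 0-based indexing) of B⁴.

1248

Characteristic polynomial: μ^3 + 3μ^2 - 13μ - 15 = (μ - 3)(μ + 1)(μ + 5), so the eigenvalues are -5, -1, 3.
μ=-1: eigenvector (1, 0, -2).
μ=3: eigenvector (0, 1, 0).
μ=-5: eigenvector (0, -1, 1).
P = [[1, 0, 0], [0, 1, -1], [-2, 0, 1]], D = diag(-1, 3, -5), P⁻¹ = [[1, 0, 0], [2, 1, 1], [2, 0, 1]].
B⁴ = P·diag(1, 81, 625)·P⁻¹ = [[1, 0, 0], [-1088, 81, -544], [1248, 0, 625]].
The requested entry is 1248.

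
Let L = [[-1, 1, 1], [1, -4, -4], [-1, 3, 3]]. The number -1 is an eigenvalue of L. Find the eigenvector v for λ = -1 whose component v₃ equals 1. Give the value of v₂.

L + 1I = [[0, 1, 1], [1, -3, -4], [-1, 3, 4]].
Solving (L + 1I)v = 0 gives the eigenspace spanned by (1, -1, 1).
With v₃ = 1, v = (1, -1, 1), so v₂ = -1.

-1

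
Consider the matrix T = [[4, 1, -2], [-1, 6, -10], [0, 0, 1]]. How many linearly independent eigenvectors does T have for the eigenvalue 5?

T − 5I = [[-1, 1, -2], [-1, 1, -10], [0, 0, -4]].
This matrix has rank 2, so its null space has dimension 3 − 2 = 1.

1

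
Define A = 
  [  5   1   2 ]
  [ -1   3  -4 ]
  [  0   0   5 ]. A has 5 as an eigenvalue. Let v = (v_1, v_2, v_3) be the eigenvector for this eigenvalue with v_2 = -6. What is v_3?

A − 5I = [[0, 1, 2], [-1, -2, -4], [0, 0, 0]].
Solving (A − 5I)v = 0 gives the eigenspace spanned by (0, -6, 3).
With v_2 = -6, v = (0, -6, 3), so v_3 = 3.

3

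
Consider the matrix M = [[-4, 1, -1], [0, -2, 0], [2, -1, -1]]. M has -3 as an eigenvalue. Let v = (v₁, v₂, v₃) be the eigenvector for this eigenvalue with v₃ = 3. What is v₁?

-3

M + 3I = [[-1, 1, -1], [0, 1, 0], [2, -1, 2]].
Solving (M + 3I)v = 0 gives the eigenspace spanned by (-3, 0, 3).
With v₃ = 3, v = (-3, 0, 3), so v₁ = -3.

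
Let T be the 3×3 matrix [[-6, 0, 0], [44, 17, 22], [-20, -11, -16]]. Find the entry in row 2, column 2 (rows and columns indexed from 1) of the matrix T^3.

Characteristic polynomial: λ^3 + 5λ^2 - 36λ - 180 = (λ - 6)(λ + 5)(λ + 6), so the eigenvalues are -6, -5, 6.
λ=-6: eigenvector (1, 0, -2).
λ=-5: eigenvector (0, 1, -1).
λ=6: eigenvector (0, 2, -1).
P = [[1, 0, 0], [0, 1, 2], [-2, -1, -1]], D = diag(-6, -5, 6), P⁻¹ = [[1, 0, 0], [-4, -1, -2], [2, 1, 1]].
T³ = P·diag(-216, -125, 216)·P⁻¹ = [[-216, 0, 0], [1364, 557, 682], [-500, -341, -466]].
The requested entry is 557.

557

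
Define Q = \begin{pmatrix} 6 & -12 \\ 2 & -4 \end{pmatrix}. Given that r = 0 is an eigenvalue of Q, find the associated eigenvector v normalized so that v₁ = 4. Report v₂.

Q = [[6, -12], [2, -4]].
Solving (Q)v = 0 gives the eigenspace spanned by (4, 2).
With v₁ = 4, v = (4, 2), so v₂ = 2.

2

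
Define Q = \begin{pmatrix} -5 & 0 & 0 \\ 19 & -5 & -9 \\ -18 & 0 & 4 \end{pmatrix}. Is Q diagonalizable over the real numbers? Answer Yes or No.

No

Characteristic polynomial: p(λ) = λ^3 + 6λ^2 - 15λ - 100 = (λ - 4)(λ + 5)^2.
λ = -5 has algebraic multiplicity 2; rank(Q + 5I) = 2, so geometric multiplicity = 1.
Geometric multiplicity < algebraic multiplicity, so Q is not diagonalizable.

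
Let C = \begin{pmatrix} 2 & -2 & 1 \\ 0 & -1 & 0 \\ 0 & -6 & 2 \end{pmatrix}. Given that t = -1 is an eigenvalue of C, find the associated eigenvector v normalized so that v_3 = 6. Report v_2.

C + 1I = [[3, -2, 1], [0, 0, 0], [0, -6, 3]].
Solving (C + 1I)v = 0 gives the eigenspace spanned by (0, 3, 6).
With v_3 = 6, v = (0, 3, 6), so v_2 = 3.

3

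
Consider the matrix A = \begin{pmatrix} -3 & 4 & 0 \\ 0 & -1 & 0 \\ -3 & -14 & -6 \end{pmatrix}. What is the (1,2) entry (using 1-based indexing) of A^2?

-16

Characteristic polynomial: λ^3 + 10λ^2 + 27λ + 18 = (λ + 1)(λ + 3)(λ + 6), so the eigenvalues are -6, -3, -1.
λ=-3: eigenvector (1, 0, -1).
λ=-1: eigenvector (2, 1, -4).
λ=-6: eigenvector (0, 0, 1).
P = [[1, 2, 0], [0, 1, 0], [-1, -4, 1]], D = diag(-3, -1, -6), P⁻¹ = [[1, -2, 0], [0, 1, 0], [1, 2, 1]].
A² = P·diag(9, 1, 36)·P⁻¹ = [[9, -16, 0], [0, 1, 0], [27, 86, 36]].
The requested entry is -16.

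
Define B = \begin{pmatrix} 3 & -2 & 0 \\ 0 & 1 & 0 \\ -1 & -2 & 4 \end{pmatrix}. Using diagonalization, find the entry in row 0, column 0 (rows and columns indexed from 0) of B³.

Characteristic polynomial: μ^3 - 8μ^2 + 19μ - 12 = (μ - 4)(μ - 3)(μ - 1), so the eigenvalues are 1, 3, 4.
μ=3: eigenvector (1, 0, 1).
μ=1: eigenvector (1, 1, 1).
μ=4: eigenvector (0, 0, 1).
P = [[1, 1, 0], [0, 1, 0], [1, 1, 1]], D = diag(3, 1, 4), P⁻¹ = [[1, -1, 0], [0, 1, 0], [-1, 0, 1]].
B³ = P·diag(27, 1, 64)·P⁻¹ = [[27, -26, 0], [0, 1, 0], [-37, -26, 64]].
The requested entry is 27.

27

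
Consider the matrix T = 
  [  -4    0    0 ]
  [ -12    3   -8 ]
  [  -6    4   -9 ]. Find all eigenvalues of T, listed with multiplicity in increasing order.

-5, -4, -1

Characteristic polynomial: p(r) = r^3 + 10r^2 + 29r + 20 = (r + 1)(r + 4)(r + 5).
Roots (with multiplicity): -5, -4, -1.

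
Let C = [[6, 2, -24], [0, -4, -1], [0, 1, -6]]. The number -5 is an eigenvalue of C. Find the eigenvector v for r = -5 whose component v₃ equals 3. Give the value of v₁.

6

C + 5I = [[11, 2, -24], [0, 1, -1], [0, 1, -1]].
Solving (C + 5I)v = 0 gives the eigenspace spanned by (6, 3, 3).
With v₃ = 3, v = (6, 3, 3), so v₁ = 6.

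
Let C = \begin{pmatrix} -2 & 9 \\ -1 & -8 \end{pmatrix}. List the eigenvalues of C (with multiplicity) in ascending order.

Characteristic polynomial: p(t) = t^2 + 10t + 25 = (t + 5)^2.
Roots (with multiplicity): -5, -5.

-5, -5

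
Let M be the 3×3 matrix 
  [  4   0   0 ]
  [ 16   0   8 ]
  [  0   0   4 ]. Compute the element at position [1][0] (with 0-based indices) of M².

Characteristic polynomial: μ^3 - 8μ^2 + 16μ = μ(μ - 4)^2, so the eigenvalues are 0, 4, 4.
μ=4: eigenvector (1, 2, -1).
μ=0: eigenvector (0, 1, 0).
μ=4: eigenvector (-1, 0, 2).
P = [[1, 0, -1], [2, 1, 0], [-1, 0, 2]], D = diag(4, 0, 4), P⁻¹ = [[2, 0, 1], [-4, 1, -2], [1, 0, 1]].
M² = P·diag(16, 0, 16)·P⁻¹ = [[16, 0, 0], [64, 0, 32], [0, 0, 16]].
The requested entry is 64.

64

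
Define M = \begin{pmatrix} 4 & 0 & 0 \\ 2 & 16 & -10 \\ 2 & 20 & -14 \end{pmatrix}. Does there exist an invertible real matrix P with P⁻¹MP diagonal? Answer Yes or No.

Yes

Characteristic polynomial: p(t) = t^3 - 6t^2 - 16t + 96 = (t - 6)(t - 4)(t + 4).
All 3 eigenvalues are distinct, so M is diagonalizable.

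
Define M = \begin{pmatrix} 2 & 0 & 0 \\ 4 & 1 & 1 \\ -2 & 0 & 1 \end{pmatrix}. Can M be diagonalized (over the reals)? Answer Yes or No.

No

Characteristic polynomial: p(s) = s^3 - 4s^2 + 5s - 2 = (s - 2)(s - 1)^2.
s = 1 has algebraic multiplicity 2; rank(M − 1I) = 2, so geometric multiplicity = 1.
Geometric multiplicity < algebraic multiplicity, so M is not diagonalizable.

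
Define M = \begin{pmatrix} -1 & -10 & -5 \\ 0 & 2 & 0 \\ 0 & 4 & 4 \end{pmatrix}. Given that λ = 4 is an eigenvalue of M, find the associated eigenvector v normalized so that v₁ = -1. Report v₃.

M − 4I = [[-5, -10, -5], [0, -2, 0], [0, 4, 0]].
Solving (M − 4I)v = 0 gives the eigenspace spanned by (-1, 0, 1).
With v₁ = -1, v = (-1, 0, 1), so v₃ = 1.

1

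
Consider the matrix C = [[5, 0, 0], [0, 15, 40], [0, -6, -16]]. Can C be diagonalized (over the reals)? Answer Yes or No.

Characteristic polynomial: p(r) = r^3 - 4r^2 - 5r = r(r - 5)(r + 1).
All 3 eigenvalues are distinct, so C is diagonalizable.

Yes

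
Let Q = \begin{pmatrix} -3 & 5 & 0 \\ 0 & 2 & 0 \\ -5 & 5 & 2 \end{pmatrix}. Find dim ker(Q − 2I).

2

Q − 2I = [[-5, 5, 0], [0, 0, 0], [-5, 5, 0]].
This matrix has rank 1, so its null space has dimension 3 − 1 = 2.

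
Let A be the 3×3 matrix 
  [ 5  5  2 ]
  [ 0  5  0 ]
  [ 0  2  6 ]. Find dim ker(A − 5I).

1

A − 5I = [[0, 5, 2], [0, 0, 0], [0, 2, 1]].
This matrix has rank 2, so its null space has dimension 3 − 2 = 1.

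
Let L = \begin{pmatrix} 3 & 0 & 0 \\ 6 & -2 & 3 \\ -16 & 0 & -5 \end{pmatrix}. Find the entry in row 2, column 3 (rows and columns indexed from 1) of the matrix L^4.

-609

Characteristic polynomial: r^3 + 4r^2 - 11r - 30 = (r - 3)(r + 2)(r + 5), so the eigenvalues are -5, -2, 3.
r=3: eigenvector (1, 0, -2).
r=-2: eigenvector (0, 1, 0).
r=-5: eigenvector (0, -1, 1).
P = [[1, 0, 0], [0, 1, -1], [-2, 0, 1]], D = diag(3, -2, -5), P⁻¹ = [[1, 0, 0], [2, 1, 1], [2, 0, 1]].
L⁴ = P·diag(81, 16, 625)·P⁻¹ = [[81, 0, 0], [-1218, 16, -609], [1088, 0, 625]].
The requested entry is -609.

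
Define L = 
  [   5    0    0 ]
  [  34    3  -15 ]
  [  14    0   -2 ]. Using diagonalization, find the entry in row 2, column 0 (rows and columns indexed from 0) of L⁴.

1218

Characteristic polynomial: μ^3 - 6μ^2 - μ + 30 = (μ - 5)(μ - 3)(μ + 2), so the eigenvalues are -2, 3, 5.
μ=5: eigenvector (1, 2, 2).
μ=3: eigenvector (0, 1, 0).
μ=-2: eigenvector (0, 3, 1).
P = [[1, 0, 0], [2, 1, 3], [2, 0, 1]], D = diag(5, 3, -2), P⁻¹ = [[1, 0, 0], [4, 1, -3], [-2, 0, 1]].
L⁴ = P·diag(625, 81, 16)·P⁻¹ = [[625, 0, 0], [1478, 81, -195], [1218, 0, 16]].
The requested entry is 1218.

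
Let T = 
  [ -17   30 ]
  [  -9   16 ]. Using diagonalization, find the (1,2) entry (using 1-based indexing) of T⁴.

-150

Characteristic polynomial: s^2 + s - 2 = (s - 1)(s + 2), so the eigenvalues are -2, 1.
s=1: eigenvector (5, 3).
s=-2: eigenvector (-2, -1).
P = [[5, -2], [3, -1]], D = diag(1, -2), P⁻¹ = [[-1, 2], [-3, 5]].
T⁴ = P·diag(1, 16)·P⁻¹ = [[91, -150], [45, -74]].
The requested entry is -150.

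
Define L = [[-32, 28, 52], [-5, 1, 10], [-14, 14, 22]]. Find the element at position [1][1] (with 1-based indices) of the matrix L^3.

-932

Characteristic polynomial: s^3 + 9s^2 + 14s - 24 = (s - 1)(s + 4)(s + 6), so the eigenvalues are -6, -4, 1.
s=-4: eigenvector (1, 1, 0).
s=1: eigenvector (4, 1, 2).
s=-6: eigenvector (2, 0, 1).
P = [[1, 4, 2], [1, 1, 0], [0, 2, 1]], D = diag(-4, 1, -6), P⁻¹ = [[1, 0, -2], [-1, 1, 2], [2, -2, -3]].
L³ = P·diag(-64, 1, -216)·P⁻¹ = [[-932, 868, 1432], [-65, 1, 130], [-434, 434, 652]].
The requested entry is -932.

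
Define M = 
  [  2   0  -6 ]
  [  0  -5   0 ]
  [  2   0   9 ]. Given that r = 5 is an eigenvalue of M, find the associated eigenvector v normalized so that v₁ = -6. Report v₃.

3

M − 5I = [[-3, 0, -6], [0, -10, 0], [2, 0, 4]].
Solving (M − 5I)v = 0 gives the eigenspace spanned by (-6, 0, 3).
With v₁ = -6, v = (-6, 0, 3), so v₃ = 3.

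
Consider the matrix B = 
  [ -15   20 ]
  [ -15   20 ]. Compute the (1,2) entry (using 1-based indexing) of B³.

500

Characteristic polynomial: λ^2 - 5λ = λ(λ - 5), so the eigenvalues are 0, 5.
λ=5: eigenvector (1, 1).
λ=0: eigenvector (4, 3).
P = [[1, 4], [1, 3]], D = diag(5, 0), P⁻¹ = [[-3, 4], [1, -1]].
B³ = P·diag(125, 0)·P⁻¹ = [[-375, 500], [-375, 500]].
The requested entry is 500.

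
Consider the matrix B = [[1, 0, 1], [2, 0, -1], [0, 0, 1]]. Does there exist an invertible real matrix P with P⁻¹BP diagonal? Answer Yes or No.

No

Characteristic polynomial: p(r) = r^3 - 2r^2 + r = r(r - 1)^2.
r = 1 has algebraic multiplicity 2; rank(B − 1I) = 2, so geometric multiplicity = 1.
Geometric multiplicity < algebraic multiplicity, so B is not diagonalizable.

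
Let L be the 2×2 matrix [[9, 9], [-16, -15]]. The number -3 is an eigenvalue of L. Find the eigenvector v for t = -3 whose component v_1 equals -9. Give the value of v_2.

12

L + 3I = [[12, 9], [-16, -12]].
Solving (L + 3I)v = 0 gives the eigenspace spanned by (-9, 12).
With v_1 = -9, v = (-9, 12), so v_2 = 12.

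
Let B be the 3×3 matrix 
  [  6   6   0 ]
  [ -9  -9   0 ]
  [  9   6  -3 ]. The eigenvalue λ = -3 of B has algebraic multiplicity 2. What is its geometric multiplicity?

2

B + 3I = [[9, 6, 0], [-9, -6, 0], [9, 6, 0]].
This matrix has rank 1, so its null space has dimension 3 − 1 = 2.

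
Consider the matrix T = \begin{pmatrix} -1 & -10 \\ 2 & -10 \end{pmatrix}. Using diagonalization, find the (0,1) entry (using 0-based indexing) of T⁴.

6710

Characteristic polynomial: s^2 + 11s + 30 = (s + 5)(s + 6), so the eigenvalues are -6, -5.
s=-5: eigenvector (5, 2).
s=-6: eigenvector (2, 1).
P = [[5, 2], [2, 1]], D = diag(-5, -6), P⁻¹ = [[1, -2], [-2, 5]].
T⁴ = P·diag(625, 1296)·P⁻¹ = [[-2059, 6710], [-1342, 3980]].
The requested entry is 6710.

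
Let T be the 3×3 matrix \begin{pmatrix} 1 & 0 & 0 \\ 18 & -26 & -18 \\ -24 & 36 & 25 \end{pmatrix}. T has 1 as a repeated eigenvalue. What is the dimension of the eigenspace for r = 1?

T − 1I = [[0, 0, 0], [18, -27, -18], [-24, 36, 24]].
This matrix has rank 1, so its null space has dimension 3 − 1 = 2.

2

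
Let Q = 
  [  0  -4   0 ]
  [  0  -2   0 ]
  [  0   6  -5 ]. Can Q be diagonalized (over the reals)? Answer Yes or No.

Yes

Characteristic polynomial: p(λ) = λ^3 + 7λ^2 + 10λ = λ(λ + 2)(λ + 5).
All 3 eigenvalues are distinct, so Q is diagonalizable.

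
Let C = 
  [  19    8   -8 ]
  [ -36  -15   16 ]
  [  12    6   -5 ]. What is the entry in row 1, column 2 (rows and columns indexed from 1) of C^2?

-16

Characteristic polynomial: r^3 + r^2 - 17r + 15 = (r - 3)(r - 1)(r + 5), so the eigenvalues are -5, 1, 3.
r=3: eigenvector (1, -2, 0).
r=-5: eigenvector (1, -2, 1).
r=1: eigenvector (0, 1, 1).
P = [[1, 1, 0], [-2, -2, 1], [0, 1, 1]], D = diag(3, -5, 1), P⁻¹ = [[3, 1, -1], [-2, -1, 1], [2, 1, 0]].
C² = P·diag(9, 25, 1)·P⁻¹ = [[-23, -16, 16], [48, 33, -32], [-48, -24, 25]].
The requested entry is -16.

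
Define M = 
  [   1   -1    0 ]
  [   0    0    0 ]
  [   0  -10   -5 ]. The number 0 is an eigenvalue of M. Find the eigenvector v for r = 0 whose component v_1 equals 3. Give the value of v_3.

M = [[1, -1, 0], [0, 0, 0], [0, -10, -5]].
Solving (M)v = 0 gives the eigenspace spanned by (3, 3, -6).
With v_1 = 3, v = (3, 3, -6), so v_3 = -6.

-6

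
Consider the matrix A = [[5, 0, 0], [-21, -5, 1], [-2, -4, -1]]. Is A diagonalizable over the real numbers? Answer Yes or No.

Characteristic polynomial: p(s) = s^3 + s^2 - 21s - 45 = (s - 5)(s + 3)^2.
s = -3 has algebraic multiplicity 2; rank(A + 3I) = 2, so geometric multiplicity = 1.
Geometric multiplicity < algebraic multiplicity, so A is not diagonalizable.

No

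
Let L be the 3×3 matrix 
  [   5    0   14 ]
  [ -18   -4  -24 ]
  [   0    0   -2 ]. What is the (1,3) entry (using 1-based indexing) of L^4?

Characteristic polynomial: μ^3 + μ^2 - 22μ - 40 = (μ - 5)(μ + 2)(μ + 4), so the eigenvalues are -4, -2, 5.
μ=5: eigenvector (1, -2, 0).
μ=-4: eigenvector (0, 1, 0).
μ=-2: eigenvector (-2, 6, 1).
P = [[1, 0, -2], [-2, 1, 6], [0, 0, 1]], D = diag(5, -4, -2), P⁻¹ = [[1, 0, 2], [2, 1, -2], [0, 0, 1]].
L⁴ = P·diag(625, 256, 16)·P⁻¹ = [[625, 0, 1218], [-738, 256, -2916], [0, 0, 16]].
The requested entry is 1218.

1218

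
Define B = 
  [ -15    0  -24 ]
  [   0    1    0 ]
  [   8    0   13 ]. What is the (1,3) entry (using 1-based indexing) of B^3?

Characteristic polynomial: r^3 + r^2 - 5r + 3 = (r - 1)^2(r + 3), so the eigenvalues are -3, 1, 1.
r=1: eigenvector (-3, 0, 2).
r=1: eigenvector (-6, 1, 4).
r=-3: eigenvector (-2, 0, 1).
P = [[-3, -6, -2], [0, 1, 0], [2, 4, 1]], D = diag(1, 1, -3), P⁻¹ = [[1, -2, 2], [0, 1, 0], [-2, 0, -3]].
B³ = P·diag(1, 1, -27)·P⁻¹ = [[-111, 0, -168], [0, 1, 0], [56, 0, 85]].
The requested entry is -168.

-168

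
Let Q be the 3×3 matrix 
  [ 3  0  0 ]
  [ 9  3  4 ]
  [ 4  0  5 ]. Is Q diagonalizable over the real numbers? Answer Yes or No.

Characteristic polynomial: p(λ) = λ^3 - 11λ^2 + 39λ - 45 = (λ - 5)(λ - 3)^2.
λ = 3 has algebraic multiplicity 2; rank(Q − 3I) = 2, so geometric multiplicity = 1.
Geometric multiplicity < algebraic multiplicity, so Q is not diagonalizable.

No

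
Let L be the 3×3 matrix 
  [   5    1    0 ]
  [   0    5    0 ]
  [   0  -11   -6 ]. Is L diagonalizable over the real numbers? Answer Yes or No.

Characteristic polynomial: p(t) = t^3 - 4t^2 - 35t + 150 = (t - 5)^2(t + 6).
t = 5 has algebraic multiplicity 2; rank(L − 5I) = 2, so geometric multiplicity = 1.
Geometric multiplicity < algebraic multiplicity, so L is not diagonalizable.

No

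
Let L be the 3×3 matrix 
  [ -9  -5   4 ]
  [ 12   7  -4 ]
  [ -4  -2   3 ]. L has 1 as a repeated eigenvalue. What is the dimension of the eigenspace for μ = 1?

L − 1I = [[-10, -5, 4], [12, 6, -4], [-4, -2, 2]].
This matrix has rank 2, so its null space has dimension 3 − 2 = 1.

1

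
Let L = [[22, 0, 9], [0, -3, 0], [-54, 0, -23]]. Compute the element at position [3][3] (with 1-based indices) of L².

43

Characteristic polynomial: s^3 + 4s^2 - 17s - 60 = (s - 4)(s + 3)(s + 5), so the eigenvalues are -5, -3, 4.
s=4: eigenvector (1, 0, -2).
s=-3: eigenvector (0, 1, 0).
s=-5: eigenvector (-1, 0, 3).
P = [[1, 0, -1], [0, 1, 0], [-2, 0, 3]], D = diag(4, -3, -5), P⁻¹ = [[3, 0, 1], [0, 1, 0], [2, 0, 1]].
L² = P·diag(16, 9, 25)·P⁻¹ = [[-2, 0, -9], [0, 9, 0], [54, 0, 43]].
The requested entry is 43.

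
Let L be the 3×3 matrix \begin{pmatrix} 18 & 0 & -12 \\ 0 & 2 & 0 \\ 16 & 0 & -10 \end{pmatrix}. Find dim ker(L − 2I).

L − 2I = [[16, 0, -12], [0, 0, 0], [16, 0, -12]].
This matrix has rank 1, so its null space has dimension 3 − 1 = 2.

2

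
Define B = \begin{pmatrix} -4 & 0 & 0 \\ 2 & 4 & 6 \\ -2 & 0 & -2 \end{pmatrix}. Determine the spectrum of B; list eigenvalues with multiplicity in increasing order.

Characteristic polynomial: p(r) = r^3 + 2r^2 - 16r - 32 = (r - 4)(r + 2)(r + 4).
Roots (with multiplicity): -4, -2, 4.

-4, -2, 4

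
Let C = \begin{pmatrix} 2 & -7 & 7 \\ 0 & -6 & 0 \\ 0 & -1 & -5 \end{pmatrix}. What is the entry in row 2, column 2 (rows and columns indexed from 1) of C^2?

Characteristic polynomial: t^3 + 9t^2 + 8t - 60 = (t - 2)(t + 5)(t + 6), so the eigenvalues are -6, -5, 2.
t=2: eigenvector (1, 0, 0).
t=-6: eigenvector (0, 1, 1).
t=-5: eigenvector (-1, 0, 1).
P = [[1, 0, -1], [0, 1, 0], [0, 1, 1]], D = diag(2, -6, -5), P⁻¹ = [[1, -1, 1], [0, 1, 0], [0, -1, 1]].
C² = P·diag(4, 36, 25)·P⁻¹ = [[4, 21, -21], [0, 36, 0], [0, 11, 25]].
The requested entry is 36.

36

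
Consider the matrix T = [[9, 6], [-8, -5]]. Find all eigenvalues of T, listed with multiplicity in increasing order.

Characteristic polynomial: p(s) = s^2 - 4s + 3 = (s - 3)(s - 1).
Roots (with multiplicity): 1, 3.

1, 3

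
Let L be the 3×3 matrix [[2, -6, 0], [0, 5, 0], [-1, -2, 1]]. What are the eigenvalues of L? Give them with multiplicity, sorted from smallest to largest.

Characteristic polynomial: p(r) = r^3 - 8r^2 + 17r - 10 = (r - 5)(r - 2)(r - 1).
Roots (with multiplicity): 1, 2, 5.

1, 2, 5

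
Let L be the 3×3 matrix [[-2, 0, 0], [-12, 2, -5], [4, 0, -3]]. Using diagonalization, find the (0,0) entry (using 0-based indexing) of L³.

Characteristic polynomial: s^3 + 3s^2 - 4s - 12 = (s - 2)(s + 2)(s + 3), so the eigenvalues are -3, -2, 2.
s=2: eigenvector (0, 1, 0).
s=-2: eigenvector (1, 8, 4).
s=-3: eigenvector (0, 1, 1).
P = [[0, 1, 0], [1, 8, 1], [0, 4, 1]], D = diag(2, -2, -3), P⁻¹ = [[-4, 1, -1], [1, 0, 0], [-4, 0, 1]].
L³ = P·diag(8, -8, -27)·P⁻¹ = [[-8, 0, 0], [12, 8, -35], [76, 0, -27]].
The requested entry is -8.

-8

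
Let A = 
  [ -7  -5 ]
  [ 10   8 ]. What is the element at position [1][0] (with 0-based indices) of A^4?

Characteristic polynomial: r^2 - r - 6 = (r - 3)(r + 2), so the eigenvalues are -2, 3.
r=3: eigenvector (1, -2).
r=-2: eigenvector (1, -1).
P = [[1, 1], [-2, -1]], D = diag(3, -2), P⁻¹ = [[-1, -1], [2, 1]].
A⁴ = P·diag(81, 16)·P⁻¹ = [[-49, -65], [130, 146]].
The requested entry is 130.

130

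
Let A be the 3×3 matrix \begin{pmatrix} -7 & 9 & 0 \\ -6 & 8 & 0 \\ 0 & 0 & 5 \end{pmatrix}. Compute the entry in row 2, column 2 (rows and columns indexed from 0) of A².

25

Characteristic polynomial: t^3 - 6t^2 + 3t + 10 = (t - 5)(t - 2)(t + 1), so the eigenvalues are -1, 2, 5.
t=-1: eigenvector (3, 2, 0).
t=2: eigenvector (1, 1, 0).
t=5: eigenvector (0, 0, 1).
P = [[3, 1, 0], [2, 1, 0], [0, 0, 1]], D = diag(-1, 2, 5), P⁻¹ = [[1, -1, 0], [-2, 3, 0], [0, 0, 1]].
A² = P·diag(1, 4, 25)·P⁻¹ = [[-5, 9, 0], [-6, 10, 0], [0, 0, 25]].
The requested entry is 25.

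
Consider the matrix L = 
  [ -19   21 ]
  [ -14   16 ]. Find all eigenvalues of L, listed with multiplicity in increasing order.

Characteristic polynomial: p(s) = s^2 + 3s - 10 = (s - 2)(s + 5).
Roots (with multiplicity): -5, 2.

-5, 2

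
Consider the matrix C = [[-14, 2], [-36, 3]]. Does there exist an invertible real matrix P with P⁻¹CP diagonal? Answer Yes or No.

Characteristic polynomial: p(μ) = μ^2 + 11μ + 30 = (μ + 5)(μ + 6).
All 2 eigenvalues are distinct, so C is diagonalizable.

Yes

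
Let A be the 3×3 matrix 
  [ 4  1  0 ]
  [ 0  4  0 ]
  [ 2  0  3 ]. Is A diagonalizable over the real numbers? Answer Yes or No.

Characteristic polynomial: p(μ) = μ^3 - 11μ^2 + 40μ - 48 = (μ - 4)^2(μ - 3).
μ = 4 has algebraic multiplicity 2; rank(A − 4I) = 2, so geometric multiplicity = 1.
Geometric multiplicity < algebraic multiplicity, so A is not diagonalizable.

No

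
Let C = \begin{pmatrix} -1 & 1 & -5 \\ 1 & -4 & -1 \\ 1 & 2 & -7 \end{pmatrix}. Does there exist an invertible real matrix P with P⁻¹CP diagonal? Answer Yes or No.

Characteristic polynomial: p(λ) = λ^3 + 12λ^2 + 45λ + 54 = (λ + 3)^2(λ + 6).
λ = -3 has algebraic multiplicity 2; rank(C + 3I) = 2, so geometric multiplicity = 1.
Geometric multiplicity < algebraic multiplicity, so C is not diagonalizable.

No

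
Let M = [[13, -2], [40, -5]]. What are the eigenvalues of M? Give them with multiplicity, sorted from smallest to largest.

3, 5

Characteristic polynomial: p(r) = r^2 - 8r + 15 = (r - 5)(r - 3).
Roots (with multiplicity): 3, 5.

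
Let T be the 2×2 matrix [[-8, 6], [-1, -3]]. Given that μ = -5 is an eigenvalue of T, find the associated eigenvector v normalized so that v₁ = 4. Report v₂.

2

T + 5I = [[-3, 6], [-1, 2]].
Solving (T + 5I)v = 0 gives the eigenspace spanned by (4, 2).
With v₁ = 4, v = (4, 2), so v₂ = 2.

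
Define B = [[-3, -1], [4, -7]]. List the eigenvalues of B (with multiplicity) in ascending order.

-5, -5

Characteristic polynomial: p(t) = t^2 + 10t + 25 = (t + 5)^2.
Roots (with multiplicity): -5, -5.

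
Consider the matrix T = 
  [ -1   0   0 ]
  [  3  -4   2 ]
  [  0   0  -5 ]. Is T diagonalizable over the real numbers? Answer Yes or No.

Yes

Characteristic polynomial: p(λ) = λ^3 + 10λ^2 + 29λ + 20 = (λ + 1)(λ + 4)(λ + 5).
All 3 eigenvalues are distinct, so T is diagonalizable.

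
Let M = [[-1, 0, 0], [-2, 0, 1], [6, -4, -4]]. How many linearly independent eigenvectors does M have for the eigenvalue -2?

M + 2I = [[1, 0, 0], [-2, 2, 1], [6, -4, -2]].
This matrix has rank 2, so its null space has dimension 3 − 2 = 1.

1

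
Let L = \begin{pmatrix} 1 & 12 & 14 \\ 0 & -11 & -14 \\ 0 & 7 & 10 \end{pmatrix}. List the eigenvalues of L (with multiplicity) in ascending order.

-4, 1, 3

Characteristic polynomial: p(s) = s^3 - 13s + 12 = (s - 3)(s - 1)(s + 4).
Roots (with multiplicity): -4, 1, 3.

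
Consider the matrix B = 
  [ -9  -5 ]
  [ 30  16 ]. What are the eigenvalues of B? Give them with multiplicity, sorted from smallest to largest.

Characteristic polynomial: p(s) = s^2 - 7s + 6 = (s - 6)(s - 1).
Roots (with multiplicity): 1, 6.

1, 6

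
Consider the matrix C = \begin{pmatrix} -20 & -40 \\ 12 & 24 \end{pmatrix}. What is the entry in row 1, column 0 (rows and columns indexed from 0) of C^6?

12288

Characteristic polynomial: s^2 - 4s = s(s - 4), so the eigenvalues are 0, 4.
s=4: eigenvector (-5, 3).
s=0: eigenvector (-2, 1).
P = [[-5, -2], [3, 1]], D = diag(4, 0), P⁻¹ = [[1, 2], [-3, -5]].
C⁶ = P·diag(4096, 0)·P⁻¹ = [[-20480, -40960], [12288, 24576]].
The requested entry is 12288.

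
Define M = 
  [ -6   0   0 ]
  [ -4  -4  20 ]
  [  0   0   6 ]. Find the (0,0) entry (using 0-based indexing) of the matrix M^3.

Characteristic polynomial: t^3 + 4t^2 - 36t - 144 = (t - 6)(t + 4)(t + 6), so the eigenvalues are -6, -4, 6.
t=-6: eigenvector (1, 2, 0).
t=6: eigenvector (0, 2, 1).
t=-4: eigenvector (0, -1, 0).
P = [[1, 0, 0], [2, 2, -1], [0, 1, 0]], D = diag(-6, 6, -4), P⁻¹ = [[1, 0, 0], [0, 0, 1], [2, -1, 2]].
M³ = P·diag(-216, 216, -64)·P⁻¹ = [[-216, 0, 0], [-304, -64, 560], [0, 0, 216]].
The requested entry is -216.

-216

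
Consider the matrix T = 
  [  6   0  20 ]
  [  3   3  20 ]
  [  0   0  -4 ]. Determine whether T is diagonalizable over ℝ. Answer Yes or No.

Characteristic polynomial: p(λ) = λ^3 - 5λ^2 - 18λ + 72 = (λ - 6)(λ - 3)(λ + 4).
All 3 eigenvalues are distinct, so T is diagonalizable.

Yes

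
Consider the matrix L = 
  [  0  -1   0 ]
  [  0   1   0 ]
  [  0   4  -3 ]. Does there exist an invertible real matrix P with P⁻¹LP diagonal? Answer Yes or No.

Characteristic polynomial: p(t) = t^3 + 2t^2 - 3t = t(t - 1)(t + 3).
All 3 eigenvalues are distinct, so L is diagonalizable.

Yes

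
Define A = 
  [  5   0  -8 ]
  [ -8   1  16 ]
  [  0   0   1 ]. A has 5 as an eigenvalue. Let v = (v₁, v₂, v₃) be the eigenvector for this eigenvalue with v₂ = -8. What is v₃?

0

A − 5I = [[0, 0, -8], [-8, -4, 16], [0, 0, -4]].
Solving (A − 5I)v = 0 gives the eigenspace spanned by (4, -8, 0).
With v₂ = -8, v = (4, -8, 0), so v₃ = 0.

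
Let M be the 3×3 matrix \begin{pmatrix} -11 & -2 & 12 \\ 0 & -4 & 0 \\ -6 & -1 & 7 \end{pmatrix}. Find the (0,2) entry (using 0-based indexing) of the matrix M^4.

Characteristic polynomial: s^3 + 8s^2 + 11s - 20 = (s - 1)(s + 4)(s + 5), so the eigenvalues are -5, -4, 1.
s=1: eigenvector (-1, 0, -1).
s=-4: eigenvector (-2, 1, -1).
s=-5: eigenvector (2, 0, 1).
P = [[-1, -2, 2], [0, 1, 0], [-1, -1, 1]], D = diag(1, -4, -5), P⁻¹ = [[1, 0, -2], [0, 1, 0], [1, 1, -1]].
M⁴ = P·diag(1, 256, 625)·P⁻¹ = [[1249, 738, -1248], [0, 256, 0], [624, 369, -623]].
The requested entry is -1248.

-1248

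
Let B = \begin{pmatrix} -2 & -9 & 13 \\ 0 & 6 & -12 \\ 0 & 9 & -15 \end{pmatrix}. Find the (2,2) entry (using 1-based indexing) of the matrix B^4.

-3564

Characteristic polynomial: λ^3 + 11λ^2 + 36λ + 36 = (λ + 2)(λ + 3)(λ + 6), so the eigenvalues are -6, -3, -2.
λ=-2: eigenvector (1, 0, 0).
λ=-3: eigenvector (-3, 4, 3).
λ=-6: eigenvector (-1, 1, 1).
P = [[1, -3, -1], [0, 4, 1], [0, 3, 1]], D = diag(-2, -3, -6), P⁻¹ = [[1, 0, 1], [0, 1, -1], [0, -3, 4]].
B⁴ = P·diag(16, 81, 1296)·P⁻¹ = [[16, 3645, -4925], [0, -3564, 4860], [0, -3645, 4941]].
The requested entry is -3564.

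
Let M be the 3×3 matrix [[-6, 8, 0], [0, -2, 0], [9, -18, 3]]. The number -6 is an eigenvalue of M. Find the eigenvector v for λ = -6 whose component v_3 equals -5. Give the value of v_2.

0

M + 6I = [[0, 8, 0], [0, 4, 0], [9, -18, 9]].
Solving (M + 6I)v = 0 gives the eigenspace spanned by (5, 0, -5).
With v_3 = -5, v = (5, 0, -5), so v_2 = 0.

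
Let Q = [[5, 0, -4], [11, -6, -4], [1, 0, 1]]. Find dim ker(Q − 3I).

1

Q − 3I = [[2, 0, -4], [11, -9, -4], [1, 0, -2]].
This matrix has rank 2, so its null space has dimension 3 − 2 = 1.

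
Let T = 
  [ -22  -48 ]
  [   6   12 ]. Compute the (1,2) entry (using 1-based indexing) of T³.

-3648

Characteristic polynomial: s^2 + 10s + 24 = (s + 4)(s + 6), so the eigenvalues are -6, -4.
s=-6: eigenvector (-3, 1).
s=-4: eigenvector (-8, 3).
P = [[-3, -8], [1, 3]], D = diag(-6, -4), P⁻¹ = [[-3, -8], [1, 3]].
T³ = P·diag(-216, -64)·P⁻¹ = [[-1432, -3648], [456, 1152]].
The requested entry is -3648.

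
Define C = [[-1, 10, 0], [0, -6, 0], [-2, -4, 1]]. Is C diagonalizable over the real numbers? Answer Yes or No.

Characteristic polynomial: p(r) = r^3 + 6r^2 - r - 6 = (r - 1)(r + 1)(r + 6).
All 3 eigenvalues are distinct, so C is diagonalizable.

Yes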